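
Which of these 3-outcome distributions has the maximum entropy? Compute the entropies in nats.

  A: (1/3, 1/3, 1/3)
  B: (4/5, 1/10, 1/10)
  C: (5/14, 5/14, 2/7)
A

For a discrete distribution over n outcomes, entropy is maximized by the uniform distribution.

Computing entropies:
H(A) = 1.0986 nats
H(B) = 0.6390 nats
H(C) = 1.0934 nats

The uniform distribution (where all probabilities equal 1/3) achieves the maximum entropy of log_e(3) = 1.0986 nats.

Distribution A has the highest entropy.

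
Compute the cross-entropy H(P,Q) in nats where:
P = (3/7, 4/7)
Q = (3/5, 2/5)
0.7425 nats

Cross-entropy: H(P,Q) = -Σ p(x) log q(x)

Alternatively: H(P,Q) = H(P) + D_KL(P||Q)
H(P) = 0.6829 nats
D_KL(P||Q) = 0.0596 nats

H(P,Q) = 0.6829 + 0.0596 = 0.7425 nats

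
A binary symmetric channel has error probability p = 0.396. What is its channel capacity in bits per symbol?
0.0314 bits

For a binary symmetric channel (BSC) with error probability p:
Capacity C = 1 - H(p) bits per symbol

where H(p) = -p log₂(p) - (1-p) log₂(1-p) is the binary entropy function.

H(0.396) = 0.9686 bits
C = 1 - 0.9686 = 0.0314 bits per symbol

This means we can reliably transmit up to 0.0314 bits of information per channel use.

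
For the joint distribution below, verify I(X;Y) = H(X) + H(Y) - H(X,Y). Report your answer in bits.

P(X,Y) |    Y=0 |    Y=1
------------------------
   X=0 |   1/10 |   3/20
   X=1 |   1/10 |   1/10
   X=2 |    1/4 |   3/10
I(X;Y) = 0.0033 bits

Mutual information has multiple equivalent forms:
- I(X;Y) = H(X) - H(X|Y)
- I(X;Y) = H(Y) - H(Y|X)
- I(X;Y) = H(X) + H(Y) - H(X,Y)

Computing all quantities:
H(X) = 1.4388, H(Y) = 0.9928, H(X,Y) = 2.4282
H(X|Y) = 1.4354, H(Y|X) = 0.9895

Verification:
H(X) - H(X|Y) = 1.4388 - 1.4354 = 0.0033
H(Y) - H(Y|X) = 0.9928 - 0.9895 = 0.0033
H(X) + H(Y) - H(X,Y) = 1.4388 + 0.9928 - 2.4282 = 0.0033

All forms give I(X;Y) = 0.0033 bits. ✓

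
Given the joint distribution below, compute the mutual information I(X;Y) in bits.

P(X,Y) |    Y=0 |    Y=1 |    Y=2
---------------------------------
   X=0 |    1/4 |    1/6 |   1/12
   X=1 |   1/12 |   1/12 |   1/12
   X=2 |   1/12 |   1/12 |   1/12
0.0325 bits

Mutual information: I(X;Y) = H(X) + H(Y) - H(X,Y)

Marginals:
P(X) = (1/2, 1/4, 1/4), H(X) = 1.5000 bits
P(Y) = (5/12, 1/3, 1/4), H(Y) = 1.5546 bits

Joint entropy: H(X,Y) = 3.0221 bits

I(X;Y) = 1.5000 + 1.5546 - 3.0221 = 0.0325 bits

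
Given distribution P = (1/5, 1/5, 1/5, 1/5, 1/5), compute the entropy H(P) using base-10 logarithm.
0.6990 dits

Shannon entropy is H(X) = -Σ p(x) log p(x).

For P = (1/5, 1/5, 1/5, 1/5, 1/5):
H = -1/5 × log_10(1/5) -1/5 × log_10(1/5) -1/5 × log_10(1/5) -1/5 × log_10(1/5) -1/5 × log_10(1/5)
H = 0.6990 dits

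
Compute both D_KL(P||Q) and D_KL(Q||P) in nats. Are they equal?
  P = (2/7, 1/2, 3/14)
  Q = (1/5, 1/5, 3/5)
D_KL(P||Q) = 0.3394, D_KL(Q||P) = 0.3632

KL divergence is not symmetric: D_KL(P||Q) ≠ D_KL(Q||P) in general.

D_KL(P||Q) = 0.3394 nats
D_KL(Q||P) = 0.3632 nats

No, they are not equal!

This asymmetry is why KL divergence is not a true distance metric.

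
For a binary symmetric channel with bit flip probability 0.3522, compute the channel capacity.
0.0640 bits

For a binary symmetric channel (BSC) with error probability p:
Capacity C = 1 - H(p) bits per symbol

where H(p) = -p log₂(p) - (1-p) log₂(1-p) is the binary entropy function.

H(0.3522) = 0.9360 bits
C = 1 - 0.9360 = 0.0640 bits per symbol

This means we can reliably transmit up to 0.0640 bits of information per channel use.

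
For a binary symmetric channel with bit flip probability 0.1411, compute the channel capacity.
0.4129 bits

For a binary symmetric channel (BSC) with error probability p:
Capacity C = 1 - H(p) bits per symbol

where H(p) = -p log₂(p) - (1-p) log₂(1-p) is the binary entropy function.

H(0.1411) = 0.5871 bits
C = 1 - 0.5871 = 0.4129 bits per symbol

This means we can reliably transmit up to 0.4129 bits of information per channel use.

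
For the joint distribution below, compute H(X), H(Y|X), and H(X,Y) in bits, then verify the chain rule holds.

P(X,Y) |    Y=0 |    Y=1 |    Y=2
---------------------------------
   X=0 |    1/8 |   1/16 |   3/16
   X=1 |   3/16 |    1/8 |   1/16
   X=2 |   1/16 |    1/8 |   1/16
H(X,Y) = 3.0306, H(X) = 1.5613, H(Y|X) = 1.4694 (all in bits)

Chain rule: H(X,Y) = H(X) + H(Y|X)

Left side — joint entropy directly:
H(X,Y) = -Σ p(x,y) log p(x,y) = 3.0306 bits

Right side — compute H(Y|X) from the conditional distributions:
P(X) = (3/8, 3/8, 1/4), so H(X) = 1.5613 bits
H(Y|X) = Σ_x P(X=x) · H(Y|X=x):
  P(Y|X=0) = (1/3, 1/6, 1/2), H(Y|X=0) = 1.4591, weight P(X=0) = 3/8
  P(Y|X=1) = (1/2, 1/3, 1/6), H(Y|X=1) = 1.4591, weight P(X=1) = 3/8
  P(Y|X=2) = (1/4, 1/2, 1/4), H(Y|X=2) = 1.5000, weight P(X=2) = 1/4
H(Y|X) = 1.4694 bits

H(X) + H(Y|X) = 1.5613 + 1.4694 = 3.0306 bits

Both sides equal 3.0306 bits. ✓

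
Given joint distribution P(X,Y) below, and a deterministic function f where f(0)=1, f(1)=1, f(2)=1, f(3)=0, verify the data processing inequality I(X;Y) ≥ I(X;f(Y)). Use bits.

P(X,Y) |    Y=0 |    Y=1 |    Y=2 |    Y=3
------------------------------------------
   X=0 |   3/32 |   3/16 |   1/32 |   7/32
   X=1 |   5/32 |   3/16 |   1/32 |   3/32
I(X;Y) = 0.0457, I(X;f(Y)) = 0.0384, inequality holds: 0.0457 ≥ 0.0384

Data Processing Inequality: For any Markov chain X → Y → Z, we have I(X;Y) ≥ I(X;Z).

Here Z = f(Y) is a deterministic function of Y, forming X → Y → Z.

Original I(X;Y) = 0.0457 bits

After applying f:
P(X,Z) where Z=f(Y):
- P(X,Z=0) = P(X,Y=3)
- P(X,Z=1) = P(X,Y=0) + P(X,Y=1) + P(X,Y=2)

I(X;Z) = I(X;f(Y)) = 0.0384 bits

Verification: 0.0457 ≥ 0.0384 ✓

Information cannot be created by processing; the function f can only lose information about X.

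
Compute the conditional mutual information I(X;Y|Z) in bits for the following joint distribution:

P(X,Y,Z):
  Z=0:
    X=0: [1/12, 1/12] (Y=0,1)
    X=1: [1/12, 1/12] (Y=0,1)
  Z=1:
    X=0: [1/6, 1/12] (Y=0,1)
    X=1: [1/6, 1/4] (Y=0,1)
0.0325 bits

Conditional mutual information: I(X;Y|Z) = H(X|Z) + H(Y|Z) - H(X,Y|Z)

H(Z) = 0.9183
H(X,Z) = 1.8879 → H(X|Z) = 0.9696
H(Y,Z) = 1.9183 → H(Y|Z) = 1.0000
H(X,Y,Z) = 2.8554 → H(X,Y|Z) = 1.9371

I(X;Y|Z) = 0.9696 + 1.0000 - 1.9371 = 0.0325 bits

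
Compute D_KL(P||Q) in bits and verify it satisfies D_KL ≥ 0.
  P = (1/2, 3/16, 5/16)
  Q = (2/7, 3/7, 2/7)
0.2205 bits

KL divergence satisfies the Gibbs inequality: D_KL(P||Q) ≥ 0 for all distributions P, Q.

D_KL(P||Q) = Σ p(x) log(p(x)/q(x))
Term by term:
  x=0: 1/2 × log_2[(1/2)/(2/7)] = 0.4037
  x=1: 3/16 × log_2[(3/16)/(3/7)] = -0.2236
  x=2: 5/16 × log_2[(5/16)/(2/7)] = 0.0404
D_KL(P||Q) = 0.2205 bits

D_KL(P||Q) = 0.2205 ≥ 0 ✓

This non-negativity is a fundamental property: relative entropy cannot be negative because it measures how different Q is from P.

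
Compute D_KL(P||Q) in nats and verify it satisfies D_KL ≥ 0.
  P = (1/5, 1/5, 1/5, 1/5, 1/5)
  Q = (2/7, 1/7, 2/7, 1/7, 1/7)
0.0592 nats

KL divergence satisfies the Gibbs inequality: D_KL(P||Q) ≥ 0 for all distributions P, Q.

D_KL(P||Q) = Σ p(x) log(p(x)/q(x))
Term by term:
  x=0: 1/5 × log_e[(1/5)/(2/7)] = -0.0713
  x=1: 1/5 × log_e[(1/5)/(1/7)] = 0.0673
  x=2: 1/5 × log_e[(1/5)/(2/7)] = -0.0713
  x=3: 1/5 × log_e[(1/5)/(1/7)] = 0.0673
  x=4: 1/5 × log_e[(1/5)/(1/7)] = 0.0673
D_KL(P||Q) = 0.0592 nats

D_KL(P||Q) = 0.0592 ≥ 0 ✓

This non-negativity is a fundamental property: relative entropy cannot be negative because it measures how different Q is from P.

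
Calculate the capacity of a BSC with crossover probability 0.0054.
0.9516 bits

For a binary symmetric channel (BSC) with error probability p:
Capacity C = 1 - H(p) bits per symbol

where H(p) = -p log₂(p) - (1-p) log₂(1-p) is the binary entropy function.

H(0.0054) = 0.0484 bits
C = 1 - 0.0484 = 0.9516 bits per symbol

This means we can reliably transmit up to 0.9516 bits of information per channel use.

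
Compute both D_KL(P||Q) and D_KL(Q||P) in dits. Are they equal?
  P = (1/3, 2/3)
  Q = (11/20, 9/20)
D_KL(P||Q) = 0.0413, D_KL(Q||P) = 0.0428

KL divergence is not symmetric: D_KL(P||Q) ≠ D_KL(Q||P) in general.

D_KL(P||Q) = 0.0413 dits
D_KL(Q||P) = 0.0428 dits

No, they are not equal!

This asymmetry is why KL divergence is not a true distance metric.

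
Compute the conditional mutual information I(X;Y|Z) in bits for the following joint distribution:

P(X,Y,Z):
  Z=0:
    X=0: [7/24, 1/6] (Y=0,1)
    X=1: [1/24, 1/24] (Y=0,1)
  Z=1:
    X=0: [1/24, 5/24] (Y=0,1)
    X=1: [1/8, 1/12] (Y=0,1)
0.0725 bits

Conditional mutual information: I(X;Y|Z) = H(X|Z) + H(Y|Z) - H(X,Y|Z)

H(Z) = 0.9950
H(X,Z) = 1.7861 → H(X|Z) = 0.7911
H(Y,Z) = 1.9491 → H(Y|Z) = 0.9541
H(X,Y,Z) = 2.6676 → H(X,Y|Z) = 1.6726

I(X;Y|Z) = 0.7911 + 0.9541 - 1.6726 = 0.0725 bits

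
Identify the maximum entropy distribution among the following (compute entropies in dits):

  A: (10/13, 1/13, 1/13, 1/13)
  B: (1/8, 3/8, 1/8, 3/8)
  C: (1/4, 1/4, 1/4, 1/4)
C

For a discrete distribution over n outcomes, entropy is maximized by the uniform distribution.

Computing entropies:
H(A) = 0.3447 dits
H(B) = 0.5452 dits
H(C) = 0.6021 dits

The uniform distribution (where all probabilities equal 1/4) achieves the maximum entropy of log_10(4) = 0.6021 dits.

Distribution C has the highest entropy.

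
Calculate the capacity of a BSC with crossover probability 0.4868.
0.0005 bits

For a binary symmetric channel (BSC) with error probability p:
Capacity C = 1 - H(p) bits per symbol

where H(p) = -p log₂(p) - (1-p) log₂(1-p) is the binary entropy function.

H(0.4868) = 0.9995 bits
C = 1 - 0.9995 = 0.0005 bits per symbol

This means we can reliably transmit up to 0.0005 bits of information per channel use.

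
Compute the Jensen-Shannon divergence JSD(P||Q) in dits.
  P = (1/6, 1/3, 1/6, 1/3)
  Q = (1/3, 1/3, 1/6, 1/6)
0.0123 dits

Jensen-Shannon divergence is:
JSD(P||Q) = 0.5 × D_KL(P||M) + 0.5 × D_KL(Q||M)
where M = 0.5 × (P + Q) is the mixture distribution.

M = 0.5 × (1/6, 1/3, 1/6, 1/3) + 0.5 × (1/3, 1/3, 1/6, 1/6) = (1/4, 1/3, 1/6, 1/4)

D_KL(P||M) = 0.0123 dits
D_KL(Q||M) = 0.0123 dits

JSD(P||Q) = 0.5 × 0.0123 + 0.5 × 0.0123 = 0.0123 dits

Unlike KL divergence, JSD is symmetric and bounded: 0 ≤ JSD ≤ log(2).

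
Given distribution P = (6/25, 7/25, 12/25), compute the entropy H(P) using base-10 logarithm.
0.4565 dits

Shannon entropy is H(X) = -Σ p(x) log p(x).

For P = (6/25, 7/25, 12/25):
H = -6/25 × log_10(6/25) -7/25 × log_10(7/25) -12/25 × log_10(12/25)
H = 0.4565 dits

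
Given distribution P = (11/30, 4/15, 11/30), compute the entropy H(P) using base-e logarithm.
1.0882 nats

Shannon entropy is H(X) = -Σ p(x) log p(x).

For P = (11/30, 4/15, 11/30):
H = -11/30 × log_e(11/30) -4/15 × log_e(4/15) -11/30 × log_e(11/30)
H = 1.0882 nats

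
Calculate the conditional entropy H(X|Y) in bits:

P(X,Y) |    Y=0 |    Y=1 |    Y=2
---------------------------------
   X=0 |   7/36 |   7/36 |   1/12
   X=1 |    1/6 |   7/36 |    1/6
0.9780 bits

Using the chain rule: H(X|Y) = H(X,Y) - H(Y)

First, compute H(X,Y) = 2.5386 bits

Marginal P(Y) = (13/36, 7/18, 1/4)
H(Y) = 1.5605 bits

H(X|Y) = H(X,Y) - H(Y) = 2.5386 - 1.5605 = 0.9780 bits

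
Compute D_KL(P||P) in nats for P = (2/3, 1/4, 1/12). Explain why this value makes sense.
0.0000 nats

KL divergence satisfies the Gibbs inequality: D_KL(P||Q) ≥ 0 for all distributions P, Q.

D_KL(P||Q) = Σ p(x) log(p(x)/q(x))
Each term is p(x) × log_e(p(x)/p(x)) = p(x) × log_e(1) = 0, so the sum is 0.
D_KL(P||Q) = 0.0000 nats

When P = Q, the KL divergence is exactly 0, as there is no 'divergence' between identical distributions.

This non-negativity is a fundamental property: relative entropy cannot be negative because it measures how different Q is from P.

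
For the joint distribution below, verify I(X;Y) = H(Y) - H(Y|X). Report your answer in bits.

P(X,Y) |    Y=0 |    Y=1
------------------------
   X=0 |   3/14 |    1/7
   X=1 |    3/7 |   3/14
I(X;Y) = 0.0032 bits

Mutual information has multiple equivalent forms:
- I(X;Y) = H(X) - H(X|Y)
- I(X;Y) = H(Y) - H(Y|X)
- I(X;Y) = H(X) + H(Y) - H(X,Y)

Computing all quantities:
H(X) = 0.9403, H(Y) = 0.9403, H(X,Y) = 1.8774
H(X|Y) = 0.9371, H(Y|X) = 0.9371

Verification:
H(X) - H(X|Y) = 0.9403 - 0.9371 = 0.0032
H(Y) - H(Y|X) = 0.9403 - 0.9371 = 0.0032
H(X) + H(Y) - H(X,Y) = 0.9403 + 0.9403 - 1.8774 = 0.0032

All forms give I(X;Y) = 0.0032 bits. ✓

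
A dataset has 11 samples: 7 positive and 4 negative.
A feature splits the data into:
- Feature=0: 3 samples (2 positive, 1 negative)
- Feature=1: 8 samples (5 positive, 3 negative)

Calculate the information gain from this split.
0.0011 bits

Information Gain = H(Y) - H(Y|Feature)

Before split:
P(positive) = 7/11 = 0.6364
H(Y) = 0.9457 bits

After split:
Feature=0: H = 0.9183 bits (weight = 3/11)
Feature=1: H = 0.9544 bits (weight = 8/11)
H(Y|Feature) = (3/11)×0.9183 + (8/11)×0.9544 = 0.9446 bits

Information Gain = 0.9457 - 0.9446 = 0.0011 bits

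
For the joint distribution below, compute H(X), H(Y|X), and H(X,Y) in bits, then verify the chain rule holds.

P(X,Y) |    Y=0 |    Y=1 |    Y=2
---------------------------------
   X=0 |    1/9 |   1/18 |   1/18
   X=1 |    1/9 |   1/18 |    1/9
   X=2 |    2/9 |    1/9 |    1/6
H(X,Y) = 3.0169, H(X) = 1.4955, H(Y|X) = 1.5213 (all in bits)

Chain rule: H(X,Y) = H(X) + H(Y|X)

Left side — joint entropy directly:
H(X,Y) = -Σ p(x,y) log p(x,y) = 3.0169 bits

Right side — compute H(Y|X) from the conditional distributions:
P(X) = (2/9, 5/18, 1/2), so H(X) = 1.4955 bits
H(Y|X) = Σ_x P(X=x) · H(Y|X=x):
  P(Y|X=0) = (1/2, 1/4, 1/4), H(Y|X=0) = 1.5000, weight P(X=0) = 2/9
  P(Y|X=1) = (2/5, 1/5, 2/5), H(Y|X=1) = 1.5219, weight P(X=1) = 5/18
  P(Y|X=2) = (4/9, 2/9, 1/3), H(Y|X=2) = 1.5305, weight P(X=2) = 1/2
H(Y|X) = 1.5213 bits

H(X) + H(Y|X) = 1.4955 + 1.5213 = 3.0169 bits

Both sides equal 3.0169 bits. ✓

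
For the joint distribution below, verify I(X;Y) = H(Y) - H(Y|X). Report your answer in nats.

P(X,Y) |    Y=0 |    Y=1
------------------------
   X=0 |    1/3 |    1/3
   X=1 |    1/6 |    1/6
I(X;Y) = 0.0000 nats

Mutual information has multiple equivalent forms:
- I(X;Y) = H(X) - H(X|Y)
- I(X;Y) = H(Y) - H(Y|X)
- I(X;Y) = H(X) + H(Y) - H(X,Y)

Computing all quantities:
H(X) = 0.6365, H(Y) = 0.6931, H(X,Y) = 1.3297
H(X|Y) = 0.6365, H(Y|X) = 0.6931

Verification:
H(X) - H(X|Y) = 0.6365 - 0.6365 = 0.0000
H(Y) - H(Y|X) = 0.6931 - 0.6931 = 0.0000
H(X) + H(Y) - H(X,Y) = 0.6365 + 0.6931 - 1.3297 = 0.0000

All forms give I(X;Y) = 0.0000 nats. ✓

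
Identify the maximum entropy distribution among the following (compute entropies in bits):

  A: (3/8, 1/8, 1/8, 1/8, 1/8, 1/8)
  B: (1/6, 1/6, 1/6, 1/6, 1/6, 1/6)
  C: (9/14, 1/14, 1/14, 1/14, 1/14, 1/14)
B

For a discrete distribution over n outcomes, entropy is maximized by the uniform distribution.

Computing entropies:
H(A) = 2.4056 bits
H(B) = 2.5850 bits
H(C) = 1.7695 bits

The uniform distribution (where all probabilities equal 1/6) achieves the maximum entropy of log_2(6) = 2.5850 bits.

Distribution B has the highest entropy.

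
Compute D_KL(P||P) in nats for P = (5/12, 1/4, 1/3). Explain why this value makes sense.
0.0000 nats

KL divergence satisfies the Gibbs inequality: D_KL(P||Q) ≥ 0 for all distributions P, Q.

D_KL(P||Q) = Σ p(x) log(p(x)/q(x))
Each term is p(x) × log_e(p(x)/p(x)) = p(x) × log_e(1) = 0, so the sum is 0.
D_KL(P||Q) = 0.0000 nats

When P = Q, the KL divergence is exactly 0, as there is no 'divergence' between identical distributions.

This non-negativity is a fundamental property: relative entropy cannot be negative because it measures how different Q is from P.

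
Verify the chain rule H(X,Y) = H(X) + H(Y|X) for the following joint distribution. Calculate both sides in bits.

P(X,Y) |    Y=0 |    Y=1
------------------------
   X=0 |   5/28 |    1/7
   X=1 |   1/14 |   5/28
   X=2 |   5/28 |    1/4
H(X,Y) = 2.5045, H(X) = 1.5502, H(Y|X) = 0.9543 (all in bits)

Chain rule: H(X,Y) = H(X) + H(Y|X)

Left side — joint entropy directly:
H(X,Y) = -Σ p(x,y) log p(x,y) = 2.5045 bits

Right side — compute H(Y|X) from the conditional distributions:
P(X) = (9/28, 1/4, 3/7), so H(X) = 1.5502 bits
H(Y|X) = Σ_x P(X=x) · H(Y|X=x):
  P(Y|X=0) = (5/9, 4/9), H(Y|X=0) = 0.9911, weight P(X=0) = 9/28
  P(Y|X=1) = (2/7, 5/7), H(Y|X=1) = 0.8631, weight P(X=1) = 1/4
  P(Y|X=2) = (5/12, 7/12), H(Y|X=2) = 0.9799, weight P(X=2) = 3/7
H(Y|X) = 0.9543 bits

H(X) + H(Y|X) = 1.5502 + 0.9543 = 2.5045 bits

Both sides equal 2.5045 bits. ✓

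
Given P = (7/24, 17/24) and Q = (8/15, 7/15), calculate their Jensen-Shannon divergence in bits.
0.0440 bits

Jensen-Shannon divergence is:
JSD(P||Q) = 0.5 × D_KL(P||M) + 0.5 × D_KL(Q||M)
where M = 0.5 × (P + Q) is the mixture distribution.

M = 0.5 × (7/24, 17/24) + 0.5 × (8/15, 7/15) = (0.4125, 0.5875)

D_KL(P||M) = 0.0453 bits
D_KL(Q||M) = 0.0427 bits

JSD(P||Q) = 0.5 × 0.0453 + 0.5 × 0.0427 = 0.0440 bits

Unlike KL divergence, JSD is symmetric and bounded: 0 ≤ JSD ≤ log(2).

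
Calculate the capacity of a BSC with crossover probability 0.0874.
0.5723 bits

For a binary symmetric channel (BSC) with error probability p:
Capacity C = 1 - H(p) bits per symbol

where H(p) = -p log₂(p) - (1-p) log₂(1-p) is the binary entropy function.

H(0.0874) = 0.4277 bits
C = 1 - 0.4277 = 0.5723 bits per symbol

This means we can reliably transmit up to 0.5723 bits of information per channel use.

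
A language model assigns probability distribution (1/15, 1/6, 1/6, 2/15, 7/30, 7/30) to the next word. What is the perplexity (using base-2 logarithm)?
5.6158

Perplexity is 2^H (or exp(H) for natural log).

First, H = -Σ p log p = 2.4895 bits
Perplexity = 2^2.4895 = 5.6158

Interpretation: The model's uncertainty is equivalent to choosing uniformly among 5.6 options.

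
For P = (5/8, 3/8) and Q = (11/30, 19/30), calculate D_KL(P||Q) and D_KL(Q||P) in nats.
D_KL(P||Q) = 0.1368, D_KL(Q||P) = 0.1364

KL divergence is not symmetric: D_KL(P||Q) ≠ D_KL(Q||P) in general.

D_KL(P||Q) = 0.1368 nats
D_KL(Q||P) = 0.1364 nats

No, they are not equal!

This asymmetry is why KL divergence is not a true distance metric.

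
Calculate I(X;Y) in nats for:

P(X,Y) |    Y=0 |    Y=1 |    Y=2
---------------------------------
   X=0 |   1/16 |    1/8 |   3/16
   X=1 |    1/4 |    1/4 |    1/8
0.0562 nats

Mutual information: I(X;Y) = H(X) + H(Y) - H(X,Y)

Marginals:
P(X) = (3/8, 5/8), H(X) = 0.6616 nats
P(Y) = (5/16, 3/8, 5/16), H(Y) = 1.0948 nats

Joint entropy: H(X,Y) = 1.7002 nats

I(X;Y) = 0.6616 + 1.0948 - 1.7002 = 0.0562 nats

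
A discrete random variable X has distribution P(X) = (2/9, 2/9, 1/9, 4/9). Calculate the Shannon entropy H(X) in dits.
0.5529 dits

Shannon entropy is H(X) = -Σ p(x) log p(x).

For P = (2/9, 2/9, 1/9, 4/9):
H = -2/9 × log_10(2/9) -2/9 × log_10(2/9) -1/9 × log_10(1/9) -4/9 × log_10(4/9)
H = 0.5529 dits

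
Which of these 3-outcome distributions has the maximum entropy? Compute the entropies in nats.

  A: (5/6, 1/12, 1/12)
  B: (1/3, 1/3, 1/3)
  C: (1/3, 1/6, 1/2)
B

For a discrete distribution over n outcomes, entropy is maximized by the uniform distribution.

Computing entropies:
H(A) = 0.5661 nats
H(B) = 1.0986 nats
H(C) = 1.0114 nats

The uniform distribution (where all probabilities equal 1/3) achieves the maximum entropy of log_e(3) = 1.0986 nats.

Distribution B has the highest entropy.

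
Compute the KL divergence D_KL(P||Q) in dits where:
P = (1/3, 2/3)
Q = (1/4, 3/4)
0.0075 dits

KL divergence: D_KL(P||Q) = Σ p(x) log(p(x)/q(x))

Computing term by term:
  x=0: 1/3 × log_10[(1/3)/(1/4)] = 1/3 × 0.1249 = 0.0416
  x=1: 2/3 × log_10[(2/3)/(3/4)] = 2/3 × -0.0512 = -0.0341

D_KL(P||Q) = 0.0075 dits

Note: KL divergence is always non-negative and equals 0 iff P = Q.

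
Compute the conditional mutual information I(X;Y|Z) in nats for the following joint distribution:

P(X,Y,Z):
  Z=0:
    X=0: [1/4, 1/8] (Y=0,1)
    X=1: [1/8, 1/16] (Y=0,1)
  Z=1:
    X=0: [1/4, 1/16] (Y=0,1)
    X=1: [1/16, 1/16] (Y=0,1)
0.0187 nats

Conditional mutual information: I(X;Y|Z) = H(X|Z) + H(Y|Z) - H(X,Y|Z)

H(Z) = 0.6853
H(X,Z) = 1.3051 → H(X|Z) = 0.6198
H(Y,Z) = 1.3051 → H(Y|Z) = 0.6198
H(X,Y,Z) = 1.9062 → H(X,Y|Z) = 1.2208

I(X;Y|Z) = 0.6198 + 0.6198 - 1.2208 = 0.0187 nats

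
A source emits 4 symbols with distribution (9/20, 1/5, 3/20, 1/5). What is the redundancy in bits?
0.1423 bits

Redundancy measures how far a source is from maximum entropy:
R = H_max - H(X)

Maximum entropy for 4 symbols: H_max = log_2(4) = 2.0000 bits
Actual entropy: H(X) = 1.8577 bits
Redundancy: R = 2.0000 - 1.8577 = 0.1423 bits

This redundancy represents potential for compression: the source could be compressed by 0.1423 bits per symbol.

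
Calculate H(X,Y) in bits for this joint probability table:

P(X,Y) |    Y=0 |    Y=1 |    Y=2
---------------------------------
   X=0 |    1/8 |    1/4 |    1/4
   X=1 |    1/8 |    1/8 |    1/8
2.5000 bits

Joint entropy is H(X,Y) = -Σ_{x,y} p(x,y) log p(x,y).

Summing over all non-zero entries:
H(X,Y) = -[1/8·log_2(1/8) + 1/4·log_2(1/4) + 1/4·log_2(1/4) + 1/8·log_2(1/8) + 1/8·log_2(1/8) + 1/8·log_2(1/8)]
H(X,Y) = 2.5000 bits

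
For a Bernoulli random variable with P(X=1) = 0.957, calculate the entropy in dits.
0.0770 dits

The binary entropy function is:
H(p) = -p log(p) - (1-p) log(1-p)

H(0.957) = -0.957 × log_10(0.957) - 0.043 × log_10(0.043)
H(0.957) = 0.0770 dits

Note: Binary entropy is maximized at p=0.5 (H=1 bit) and minimized at p=0 or p=1 (H=0).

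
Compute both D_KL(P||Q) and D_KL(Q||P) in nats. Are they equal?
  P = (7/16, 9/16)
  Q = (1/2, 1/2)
D_KL(P||Q) = 0.0078, D_KL(Q||P) = 0.0079

KL divergence is not symmetric: D_KL(P||Q) ≠ D_KL(Q||P) in general.

D_KL(P||Q) = 0.0078 nats
D_KL(Q||P) = 0.0079 nats

No, they are not equal!

This asymmetry is why KL divergence is not a true distance metric.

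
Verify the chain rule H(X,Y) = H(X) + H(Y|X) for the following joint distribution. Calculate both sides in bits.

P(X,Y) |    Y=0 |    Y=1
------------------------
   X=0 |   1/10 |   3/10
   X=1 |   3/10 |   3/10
H(X,Y) = 1.8955, H(X) = 0.9710, H(Y|X) = 0.9245 (all in bits)

Chain rule: H(X,Y) = H(X) + H(Y|X)

Left side — joint entropy directly:
H(X,Y) = -Σ p(x,y) log p(x,y) = 1.8955 bits

Right side — compute H(Y|X) from the conditional distributions:
P(X) = (2/5, 3/5), so H(X) = 0.9710 bits
H(Y|X) = Σ_x P(X=x) · H(Y|X=x):
  P(Y|X=0) = (1/4, 3/4), H(Y|X=0) = 0.8113, weight P(X=0) = 2/5
  P(Y|X=1) = (1/2, 1/2), H(Y|X=1) = 1.0000, weight P(X=1) = 3/5
H(Y|X) = 0.9245 bits

H(X) + H(Y|X) = 0.9710 + 0.9245 = 1.8955 bits

Both sides equal 1.8955 bits. ✓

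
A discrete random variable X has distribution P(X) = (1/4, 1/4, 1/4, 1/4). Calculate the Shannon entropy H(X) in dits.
0.6021 dits

Shannon entropy is H(X) = -Σ p(x) log p(x).

For P = (1/4, 1/4, 1/4, 1/4):
H = -1/4 × log_10(1/4) -1/4 × log_10(1/4) -1/4 × log_10(1/4) -1/4 × log_10(1/4)
H = 0.6021 dits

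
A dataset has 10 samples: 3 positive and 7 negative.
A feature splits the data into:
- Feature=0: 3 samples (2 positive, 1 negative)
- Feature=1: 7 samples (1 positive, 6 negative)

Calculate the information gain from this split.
0.1916 bits

Information Gain = H(Y) - H(Y|Feature)

Before split:
P(positive) = 3/10 = 0.3000
H(Y) = 0.8813 bits

After split:
Feature=0: H = 0.9183 bits (weight = 3/10)
Feature=1: H = 0.5917 bits (weight = 7/10)
H(Y|Feature) = (3/10)×0.9183 + (7/10)×0.5917 = 0.6897 bits

Information Gain = 0.8813 - 0.6897 = 0.1916 bits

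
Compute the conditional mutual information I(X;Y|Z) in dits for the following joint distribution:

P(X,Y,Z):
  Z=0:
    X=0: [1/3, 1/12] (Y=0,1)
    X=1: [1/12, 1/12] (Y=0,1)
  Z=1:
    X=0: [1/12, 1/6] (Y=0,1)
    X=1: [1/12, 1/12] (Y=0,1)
0.0133 dits

Conditional mutual information: I(X;Y|Z) = H(X|Z) + H(Y|Z) - H(X,Y|Z)

H(Z) = 0.2950
H(X,Z) = 0.5683 → H(X|Z) = 0.2734
H(Y,Z) = 0.5683 → H(Y|Z) = 0.2734
H(X,Y,Z) = 0.8283 → H(X,Y|Z) = 0.5334

I(X;Y|Z) = 0.2734 + 0.2734 - 0.5334 = 0.0133 dits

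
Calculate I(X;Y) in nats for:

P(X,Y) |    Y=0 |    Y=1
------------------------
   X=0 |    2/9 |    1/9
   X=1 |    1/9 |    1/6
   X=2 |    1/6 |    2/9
0.0285 nats

Mutual information: I(X;Y) = H(X) + H(Y) - H(X,Y)

Marginals:
P(X) = (1/3, 5/18, 7/18), H(X) = 1.0893 nats
P(Y) = (1/2, 1/2), H(Y) = 0.6931 nats

Joint entropy: H(X,Y) = 1.7540 nats

I(X;Y) = 1.0893 + 0.6931 - 1.7540 = 0.0285 nats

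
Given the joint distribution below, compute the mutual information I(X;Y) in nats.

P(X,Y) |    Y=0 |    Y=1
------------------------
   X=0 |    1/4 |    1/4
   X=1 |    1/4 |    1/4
0.0000 nats

Mutual information: I(X;Y) = H(X) + H(Y) - H(X,Y)

Marginals:
P(X) = (1/2, 1/2), H(X) = 0.6931 nats
P(Y) = (1/2, 1/2), H(Y) = 0.6931 nats

Joint entropy: H(X,Y) = 1.3863 nats

I(X;Y) = 0.6931 + 0.6931 - 1.3863 = 0.0000 nats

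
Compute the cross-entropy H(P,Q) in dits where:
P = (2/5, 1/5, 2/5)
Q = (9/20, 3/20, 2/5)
0.4627 dits

Cross-entropy: H(P,Q) = -Σ p(x) log q(x)

Alternatively: H(P,Q) = H(P) + D_KL(P||Q)
H(P) = 0.4581 dits
D_KL(P||Q) = 0.0045 dits

H(P,Q) = 0.4581 + 0.0045 = 0.4627 dits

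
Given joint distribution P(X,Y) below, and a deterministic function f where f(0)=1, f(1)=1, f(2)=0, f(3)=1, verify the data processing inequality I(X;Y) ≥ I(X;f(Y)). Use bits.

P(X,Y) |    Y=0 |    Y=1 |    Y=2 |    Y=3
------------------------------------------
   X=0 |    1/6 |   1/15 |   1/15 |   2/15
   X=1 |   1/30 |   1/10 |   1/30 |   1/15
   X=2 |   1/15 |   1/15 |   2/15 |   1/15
I(X;Y) = 0.1097, I(X;f(Y)) = 0.0537, inequality holds: 0.1097 ≥ 0.0537

Data Processing Inequality: For any Markov chain X → Y → Z, we have I(X;Y) ≥ I(X;Z).

Here Z = f(Y) is a deterministic function of Y, forming X → Y → Z.

Original I(X;Y) = 0.1097 bits

After applying f:
P(X,Z) where Z=f(Y):
- P(X,Z=0) = P(X,Y=2)
- P(X,Z=1) = P(X,Y=0) + P(X,Y=1) + P(X,Y=3)

I(X;Z) = I(X;f(Y)) = 0.0537 bits

Verification: 0.1097 ≥ 0.0537 ✓

Information cannot be created by processing; the function f can only lose information about X.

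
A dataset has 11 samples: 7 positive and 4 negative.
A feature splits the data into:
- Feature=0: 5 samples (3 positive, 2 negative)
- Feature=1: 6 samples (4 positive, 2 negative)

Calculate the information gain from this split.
0.0034 bits

Information Gain = H(Y) - H(Y|Feature)

Before split:
P(positive) = 7/11 = 0.6364
H(Y) = 0.9457 bits

After split:
Feature=0: H = 0.9710 bits (weight = 5/11)
Feature=1: H = 0.9183 bits (weight = 6/11)
H(Y|Feature) = (5/11)×0.9710 + (6/11)×0.9183 = 0.9422 bits

Information Gain = 0.9457 - 0.9422 = 0.0034 bits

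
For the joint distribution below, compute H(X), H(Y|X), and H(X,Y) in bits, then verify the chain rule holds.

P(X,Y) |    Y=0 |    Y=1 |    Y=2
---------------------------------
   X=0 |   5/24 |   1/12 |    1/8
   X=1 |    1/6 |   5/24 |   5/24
H(X,Y) = 2.5190, H(X) = 0.9799, H(Y|X) = 1.5391 (all in bits)

Chain rule: H(X,Y) = H(X) + H(Y|X)

Left side — joint entropy directly:
H(X,Y) = -Σ p(x,y) log p(x,y) = 2.5190 bits

Right side — compute H(Y|X) from the conditional distributions:
P(X) = (5/12, 7/12), so H(X) = 0.9799 bits
H(Y|X) = Σ_x P(X=x) · H(Y|X=x):
  P(Y|X=0) = (1/2, 1/5, 3/10), H(Y|X=0) = 1.4855, weight P(X=0) = 5/12
  P(Y|X=1) = (2/7, 5/14, 5/14), H(Y|X=1) = 1.5774, weight P(X=1) = 7/12
H(Y|X) = 1.5391 bits

H(X) + H(Y|X) = 0.9799 + 1.5391 = 2.5190 bits

Both sides equal 2.5190 bits. ✓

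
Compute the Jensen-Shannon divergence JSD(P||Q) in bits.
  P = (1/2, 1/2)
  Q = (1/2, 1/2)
0.0000 bits

Jensen-Shannon divergence is:
JSD(P||Q) = 0.5 × D_KL(P||M) + 0.5 × D_KL(Q||M)
where M = 0.5 × (P + Q) is the mixture distribution.

M = 0.5 × (1/2, 1/2) + 0.5 × (1/2, 1/2) = (1/2, 1/2)

D_KL(P||M) = 0.0000 bits
D_KL(Q||M) = 0.0000 bits

JSD(P||Q) = 0.5 × 0.0000 + 0.5 × 0.0000 = 0.0000 bits

Unlike KL divergence, JSD is symmetric and bounded: 0 ≤ JSD ≤ log(2).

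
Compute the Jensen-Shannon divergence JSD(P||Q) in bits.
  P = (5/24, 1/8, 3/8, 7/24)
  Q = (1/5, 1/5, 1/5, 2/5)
0.0320 bits

Jensen-Shannon divergence is:
JSD(P||Q) = 0.5 × D_KL(P||M) + 0.5 × D_KL(Q||M)
where M = 0.5 × (P + Q) is the mixture distribution.

M = 0.5 × (5/24, 1/8, 3/8, 7/24) + 0.5 × (1/5, 1/5, 1/5, 2/5) = (0.204167, 0.1625, 0.2875, 0.345833)

D_KL(P||M) = 0.0308 bits
D_KL(Q||M) = 0.0332 bits

JSD(P||Q) = 0.5 × 0.0308 + 0.5 × 0.0332 = 0.0320 bits

Unlike KL divergence, JSD is symmetric and bounded: 0 ≤ JSD ≤ log(2).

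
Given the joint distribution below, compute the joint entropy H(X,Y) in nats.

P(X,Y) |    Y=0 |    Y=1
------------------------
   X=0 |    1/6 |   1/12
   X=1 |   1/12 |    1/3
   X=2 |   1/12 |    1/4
1.6326 nats

Joint entropy is H(X,Y) = -Σ_{x,y} p(x,y) log p(x,y).

Summing over all non-zero entries:
H(X,Y) = -[1/6·log_e(1/6) + 1/12·log_e(1/12) + 1/12·log_e(1/12) + 1/3·log_e(1/3) + 1/12·log_e(1/12) + 1/4·log_e(1/4)]
H(X,Y) = 1.6326 nats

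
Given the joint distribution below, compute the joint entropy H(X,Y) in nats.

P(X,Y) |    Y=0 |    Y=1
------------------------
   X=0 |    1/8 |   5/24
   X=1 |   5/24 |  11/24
1.2711 nats

Joint entropy is H(X,Y) = -Σ_{x,y} p(x,y) log p(x,y).

Summing over all non-zero entries:
H(X,Y) = -[1/8·log_e(1/8) + 5/24·log_e(5/24) + 5/24·log_e(5/24) + 11/24·log_e(11/24)]
H(X,Y) = 1.2711 nats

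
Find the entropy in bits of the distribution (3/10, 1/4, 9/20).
1.5395 bits

Shannon entropy is H(X) = -Σ p(x) log p(x).

For P = (3/10, 1/4, 9/20):
H = -3/10 × log_2(3/10) -1/4 × log_2(1/4) -9/20 × log_2(9/20)
H = 1.5395 bits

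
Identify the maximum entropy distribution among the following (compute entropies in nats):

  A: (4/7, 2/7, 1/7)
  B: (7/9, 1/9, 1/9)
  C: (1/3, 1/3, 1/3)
C

For a discrete distribution over n outcomes, entropy is maximized by the uniform distribution.

Computing entropies:
H(A) = 0.9557 nats
H(B) = 0.6837 nats
H(C) = 1.0986 nats

The uniform distribution (where all probabilities equal 1/3) achieves the maximum entropy of log_e(3) = 1.0986 nats.

Distribution C has the highest entropy.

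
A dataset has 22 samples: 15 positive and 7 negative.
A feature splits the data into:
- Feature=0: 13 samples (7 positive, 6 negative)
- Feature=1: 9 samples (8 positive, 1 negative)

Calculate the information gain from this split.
0.1081 bits

Information Gain = H(Y) - H(Y|Feature)

Before split:
P(positive) = 15/22 = 0.6818
H(Y) = 0.9024 bits

After split:
Feature=0: H = 0.9957 bits (weight = 13/22)
Feature=1: H = 0.5033 bits (weight = 9/22)
H(Y|Feature) = (13/22)×0.9957 + (9/22)×0.5033 = 0.7943 bits

Information Gain = 0.9024 - 0.7943 = 0.1081 bits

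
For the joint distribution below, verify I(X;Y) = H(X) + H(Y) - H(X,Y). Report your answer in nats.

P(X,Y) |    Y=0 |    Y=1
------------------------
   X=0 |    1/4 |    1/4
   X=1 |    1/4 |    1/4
I(X;Y) = 0.0000 nats

Mutual information has multiple equivalent forms:
- I(X;Y) = H(X) - H(X|Y)
- I(X;Y) = H(Y) - H(Y|X)
- I(X;Y) = H(X) + H(Y) - H(X,Y)

Computing all quantities:
H(X) = 0.6931, H(Y) = 0.6931, H(X,Y) = 1.3863
H(X|Y) = 0.6931, H(Y|X) = 0.6931

Verification:
H(X) - H(X|Y) = 0.6931 - 0.6931 = 0.0000
H(Y) - H(Y|X) = 0.6931 - 0.6931 = 0.0000
H(X) + H(Y) - H(X,Y) = 0.6931 + 0.6931 - 1.3863 = 0.0000

All forms give I(X;Y) = 0.0000 nats. ✓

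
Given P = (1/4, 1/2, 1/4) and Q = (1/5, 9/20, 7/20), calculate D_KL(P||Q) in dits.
0.0106 dits

KL divergence: D_KL(P||Q) = Σ p(x) log(p(x)/q(x))

Computing term by term:
  x=0: 1/4 × log_10[(1/4)/(1/5)] = 1/4 × 0.0969 = 0.0242
  x=1: 1/2 × log_10[(1/2)/(9/20)] = 1/2 × 0.0458 = 0.0229
  x=2: 1/4 × log_10[(1/4)/(7/20)] = 1/4 × -0.1461 = -0.0365

D_KL(P||Q) = 0.0106 dits

Note: KL divergence is always non-negative and equals 0 iff P = Q.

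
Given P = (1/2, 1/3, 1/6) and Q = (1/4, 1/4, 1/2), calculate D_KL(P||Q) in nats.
0.2594 nats

KL divergence: D_KL(P||Q) = Σ p(x) log(p(x)/q(x))

Computing term by term:
  x=0: 1/2 × log_e[(1/2)/(1/4)] = 1/2 × 0.6931 = 0.3466
  x=1: 1/3 × log_e[(1/3)/(1/4)] = 1/3 × 0.2877 = 0.0959
  x=2: 1/6 × log_e[(1/6)/(1/2)] = 1/6 × -1.0986 = -0.1831

D_KL(P||Q) = 0.2594 nats

Note: KL divergence is always non-negative and equals 0 iff P = Q.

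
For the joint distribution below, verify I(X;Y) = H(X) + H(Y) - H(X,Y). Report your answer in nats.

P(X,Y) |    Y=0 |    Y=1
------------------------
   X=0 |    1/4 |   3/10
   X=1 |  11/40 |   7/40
I(X;Y) = 0.0122 nats

Mutual information has multiple equivalent forms:
- I(X;Y) = H(X) - H(X|Y)
- I(X;Y) = H(Y) - H(Y|X)
- I(X;Y) = H(X) + H(Y) - H(X,Y)

Computing all quantities:
H(X) = 0.6881, H(Y) = 0.6919, H(X,Y) = 1.3678
H(X|Y) = 0.6759, H(Y|X) = 0.6797

Verification:
H(X) - H(X|Y) = 0.6881 - 0.6759 = 0.0122
H(Y) - H(Y|X) = 0.6919 - 0.6797 = 0.0122
H(X) + H(Y) - H(X,Y) = 0.6881 + 0.6919 - 1.3678 = 0.0122

All forms give I(X;Y) = 0.0122 nats. ✓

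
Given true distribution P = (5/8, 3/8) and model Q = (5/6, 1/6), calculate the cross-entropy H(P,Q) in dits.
0.3413 dits

Cross-entropy: H(P,Q) = -Σ p(x) log q(x)

Alternatively: H(P,Q) = H(P) + D_KL(P||Q)
H(P) = 0.2873 dits
D_KL(P||Q) = 0.0540 dits

H(P,Q) = 0.2873 + 0.0540 = 0.3413 dits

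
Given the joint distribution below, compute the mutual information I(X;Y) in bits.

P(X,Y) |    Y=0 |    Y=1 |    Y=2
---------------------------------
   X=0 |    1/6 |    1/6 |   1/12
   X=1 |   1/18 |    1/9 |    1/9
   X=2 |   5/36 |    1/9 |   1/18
0.0469 bits

Mutual information: I(X;Y) = H(X) + H(Y) - H(X,Y)

Marginals:
P(X) = (5/12, 5/18, 11/36), H(X) = 1.5622 bits
P(Y) = (13/36, 7/18, 1/4), H(Y) = 1.5605 bits

Joint entropy: H(X,Y) = 3.0759 bits

I(X;Y) = 1.5622 + 1.5605 - 3.0759 = 0.0469 bits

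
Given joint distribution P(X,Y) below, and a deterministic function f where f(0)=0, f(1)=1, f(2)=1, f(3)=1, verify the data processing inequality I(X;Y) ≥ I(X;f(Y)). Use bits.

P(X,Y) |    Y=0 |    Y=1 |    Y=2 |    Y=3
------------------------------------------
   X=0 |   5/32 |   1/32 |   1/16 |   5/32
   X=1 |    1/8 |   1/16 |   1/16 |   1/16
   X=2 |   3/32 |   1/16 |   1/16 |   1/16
I(X;Y) = 0.0454, I(X;f(Y)) = 0.0022, inequality holds: 0.0454 ≥ 0.0022

Data Processing Inequality: For any Markov chain X → Y → Z, we have I(X;Y) ≥ I(X;Z).

Here Z = f(Y) is a deterministic function of Y, forming X → Y → Z.

Original I(X;Y) = 0.0454 bits

After applying f:
P(X,Z) where Z=f(Y):
- P(X,Z=0) = P(X,Y=0)
- P(X,Z=1) = P(X,Y=1) + P(X,Y=2) + P(X,Y=3)

I(X;Z) = I(X;f(Y)) = 0.0022 bits

Verification: 0.0454 ≥ 0.0022 ✓

Information cannot be created by processing; the function f can only lose information about X.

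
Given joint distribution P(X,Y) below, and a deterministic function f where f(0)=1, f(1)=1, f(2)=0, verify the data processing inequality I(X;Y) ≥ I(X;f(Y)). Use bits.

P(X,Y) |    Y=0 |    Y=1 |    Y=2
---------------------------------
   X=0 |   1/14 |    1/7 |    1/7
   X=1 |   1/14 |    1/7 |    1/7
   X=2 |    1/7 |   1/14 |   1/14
I(X;Y) = 0.0617, I(X;f(Y)) = 0.0150, inequality holds: 0.0617 ≥ 0.0150

Data Processing Inequality: For any Markov chain X → Y → Z, we have I(X;Y) ≥ I(X;Z).

Here Z = f(Y) is a deterministic function of Y, forming X → Y → Z.

Original I(X;Y) = 0.0617 bits

After applying f:
P(X,Z) where Z=f(Y):
- P(X,Z=0) = P(X,Y=2)
- P(X,Z=1) = P(X,Y=0) + P(X,Y=1)

I(X;Z) = I(X;f(Y)) = 0.0150 bits

Verification: 0.0617 ≥ 0.0150 ✓

Information cannot be created by processing; the function f can only lose information about X.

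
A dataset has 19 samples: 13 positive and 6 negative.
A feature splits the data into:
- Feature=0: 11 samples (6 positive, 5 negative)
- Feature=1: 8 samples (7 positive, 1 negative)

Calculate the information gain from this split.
0.0954 bits

Information Gain = H(Y) - H(Y|Feature)

Before split:
P(positive) = 13/19 = 0.6842
H(Y) = 0.8997 bits

After split:
Feature=0: H = 0.9940 bits (weight = 11/19)
Feature=1: H = 0.5436 bits (weight = 8/19)
H(Y|Feature) = (11/19)×0.9940 + (8/19)×0.5436 = 0.8044 bits

Information Gain = 0.8997 - 0.8044 = 0.0954 bits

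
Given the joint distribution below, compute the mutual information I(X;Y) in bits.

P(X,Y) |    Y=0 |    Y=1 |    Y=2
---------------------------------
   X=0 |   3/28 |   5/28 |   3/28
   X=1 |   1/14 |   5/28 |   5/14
0.0743 bits

Mutual information: I(X;Y) = H(X) + H(Y) - H(X,Y)

Marginals:
P(X) = (11/28, 17/28), H(X) = 0.9666 bits
P(Y) = (5/28, 5/14, 13/28), H(Y) = 1.4883 bits

Joint entropy: H(X,Y) = 2.3806 bits

I(X;Y) = 0.9666 + 1.4883 - 2.3806 = 0.0743 bits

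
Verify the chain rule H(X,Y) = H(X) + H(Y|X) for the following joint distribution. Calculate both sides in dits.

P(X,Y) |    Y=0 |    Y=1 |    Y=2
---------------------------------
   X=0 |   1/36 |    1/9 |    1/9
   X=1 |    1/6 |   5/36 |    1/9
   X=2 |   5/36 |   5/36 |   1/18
H(X,Y) = 0.9180, H(X) = 0.4680, H(Y|X) = 0.4500 (all in dits)

Chain rule: H(X,Y) = H(X) + H(Y|X)

Left side — joint entropy directly:
H(X,Y) = -Σ p(x,y) log p(x,y) = 0.9180 dits

Right side — compute H(Y|X) from the conditional distributions:
P(X) = (1/4, 5/12, 1/3), so H(X) = 0.4680 dits
H(Y|X) = Σ_x P(X=x) · H(Y|X=x):
  P(Y|X=0) = (1/9, 4/9, 4/9), H(Y|X=0) = 0.4191, weight P(X=0) = 1/4
  P(Y|X=1) = (2/5, 1/3, 4/15), H(Y|X=1) = 0.4713, weight P(X=1) = 5/12
  P(Y|X=2) = (5/12, 5/12, 1/6), H(Y|X=2) = 0.4465, weight P(X=2) = 1/3
H(Y|X) = 0.4500 dits

H(X) + H(Y|X) = 0.4680 + 0.4500 = 0.9180 dits

Both sides equal 0.9180 dits. ✓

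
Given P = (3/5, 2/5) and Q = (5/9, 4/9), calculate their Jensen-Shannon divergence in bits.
0.0015 bits

Jensen-Shannon divergence is:
JSD(P||Q) = 0.5 × D_KL(P||M) + 0.5 × D_KL(Q||M)
where M = 0.5 × (P + Q) is the mixture distribution.

M = 0.5 × (3/5, 2/5) + 0.5 × (5/9, 4/9) = (0.577778, 0.422222)

D_KL(P||M) = 0.0015 bits
D_KL(Q||M) = 0.0015 bits

JSD(P||Q) = 0.5 × 0.0015 + 0.5 × 0.0015 = 0.0015 bits

Unlike KL divergence, JSD is symmetric and bounded: 0 ≤ JSD ≤ log(2).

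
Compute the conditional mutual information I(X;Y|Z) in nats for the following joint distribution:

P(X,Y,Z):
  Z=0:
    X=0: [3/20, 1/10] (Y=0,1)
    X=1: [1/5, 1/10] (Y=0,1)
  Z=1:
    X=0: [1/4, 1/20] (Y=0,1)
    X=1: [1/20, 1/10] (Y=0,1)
0.0571 nats

Conditional mutual information: I(X;Y|Z) = H(X|Z) + H(Y|Z) - H(X,Y|Z)

H(Z) = 0.6881
H(X,Z) = 1.3535 → H(X|Z) = 0.6654
H(Y,Z) = 1.3351 → H(Y|Z) = 0.6469
H(X,Y,Z) = 1.9434 → H(X,Y|Z) = 1.2552

I(X;Y|Z) = 0.6654 + 0.6469 - 1.2552 = 0.0571 nats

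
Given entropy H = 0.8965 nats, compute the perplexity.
2.4510

Perplexity is e^H (or exp(H) for natural log).

H = 0.8965 nats
Perplexity = e^0.8965 = 2.4510

Interpretation: The model's uncertainty is equivalent to choosing uniformly among 2.5 options.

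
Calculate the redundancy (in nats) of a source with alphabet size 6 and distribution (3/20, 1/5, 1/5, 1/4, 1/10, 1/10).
0.0563 nats

Redundancy measures how far a source is from maximum entropy:
R = H_max - H(X)

Maximum entropy for 6 symbols: H_max = log_e(6) = 1.7918 nats
Actual entropy: H(X) = 1.7354 nats
Redundancy: R = 1.7918 - 1.7354 = 0.0563 nats

This redundancy represents potential for compression: the source could be compressed by 0.0563 nats per symbol.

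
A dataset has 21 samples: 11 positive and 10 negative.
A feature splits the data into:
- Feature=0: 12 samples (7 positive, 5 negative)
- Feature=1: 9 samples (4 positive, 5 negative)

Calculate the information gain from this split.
0.0137 bits

Information Gain = H(Y) - H(Y|Feature)

Before split:
P(positive) = 11/21 = 0.5238
H(Y) = 0.9984 bits

After split:
Feature=0: H = 0.9799 bits (weight = 12/21)
Feature=1: H = 0.9911 bits (weight = 9/21)
H(Y|Feature) = (12/21)×0.9799 + (9/21)×0.9911 = 0.9847 bits

Information Gain = 0.9984 - 0.9847 = 0.0137 bits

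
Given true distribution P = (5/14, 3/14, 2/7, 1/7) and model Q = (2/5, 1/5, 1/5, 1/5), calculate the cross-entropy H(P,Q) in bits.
1.9648 bits

Cross-entropy: H(P,Q) = -Σ p(x) log q(x)

Alternatively: H(P,Q) = H(P) + D_KL(P||Q)
H(P) = 1.9242 bits
D_KL(P||Q) = 0.0406 bits

H(P,Q) = 1.9242 + 0.0406 = 1.9648 bits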